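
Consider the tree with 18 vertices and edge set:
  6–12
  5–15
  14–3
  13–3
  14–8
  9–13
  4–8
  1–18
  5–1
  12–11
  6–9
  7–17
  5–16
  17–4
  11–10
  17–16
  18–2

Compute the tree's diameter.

15

BFS from 10 reaches 2 last, at distance 15; BFS from 2 confirms no node is farther.
Path: 10–11–12–6–9–13–3–14–8–4–17–16–5–1–18–2.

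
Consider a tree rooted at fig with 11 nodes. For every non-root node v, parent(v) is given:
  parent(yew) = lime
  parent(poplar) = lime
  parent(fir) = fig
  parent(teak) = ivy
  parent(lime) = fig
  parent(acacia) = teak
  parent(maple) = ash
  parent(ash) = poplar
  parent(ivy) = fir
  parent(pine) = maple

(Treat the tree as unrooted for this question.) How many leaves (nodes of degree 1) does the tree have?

3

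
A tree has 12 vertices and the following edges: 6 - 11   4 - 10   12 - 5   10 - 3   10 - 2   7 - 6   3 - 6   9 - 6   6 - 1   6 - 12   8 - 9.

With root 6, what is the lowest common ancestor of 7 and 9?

6

Ancestors of 7 (toward the root): 7, 6.
Ancestors of 9: 9, 6.
The deepest node appearing in both lists is 6.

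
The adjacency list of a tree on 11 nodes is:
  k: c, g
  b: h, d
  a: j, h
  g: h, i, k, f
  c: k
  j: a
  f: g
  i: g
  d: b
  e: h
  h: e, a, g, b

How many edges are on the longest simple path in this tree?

5

Starting from c, a farthest node is j at distance 5.
One longest path: c–k–g–h–a–j.
So the diameter is 5.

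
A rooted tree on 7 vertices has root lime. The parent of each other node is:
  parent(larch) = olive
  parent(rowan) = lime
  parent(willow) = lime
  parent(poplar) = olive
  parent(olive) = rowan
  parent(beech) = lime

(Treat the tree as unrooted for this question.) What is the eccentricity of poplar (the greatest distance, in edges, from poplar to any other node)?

4

A farthest node from poplar is willow (beech also at distance 4).
The path poplar–olive–rowan–lime–willow has 4 edges.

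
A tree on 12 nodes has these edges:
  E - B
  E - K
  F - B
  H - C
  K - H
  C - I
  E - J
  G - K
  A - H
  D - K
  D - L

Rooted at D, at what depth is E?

Climbing from E to the root: E – K – D. That's 2 steps.

2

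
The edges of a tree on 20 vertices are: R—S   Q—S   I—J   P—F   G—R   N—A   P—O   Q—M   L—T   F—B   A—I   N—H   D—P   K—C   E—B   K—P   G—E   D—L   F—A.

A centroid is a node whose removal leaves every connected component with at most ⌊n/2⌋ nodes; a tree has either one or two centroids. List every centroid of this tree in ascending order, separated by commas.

Removing F splits the tree into components of sizes 7, 7, 5; the largest is 7 ≤ ⌊20/2⌋ = 10.
Every other node leaves some component of size > 10, so the centroid is unique.

F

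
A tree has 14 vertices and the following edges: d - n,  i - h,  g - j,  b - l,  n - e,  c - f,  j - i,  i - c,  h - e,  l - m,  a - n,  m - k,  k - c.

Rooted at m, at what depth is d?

7

m – k – c – i – h – e – n – d — 7 edges.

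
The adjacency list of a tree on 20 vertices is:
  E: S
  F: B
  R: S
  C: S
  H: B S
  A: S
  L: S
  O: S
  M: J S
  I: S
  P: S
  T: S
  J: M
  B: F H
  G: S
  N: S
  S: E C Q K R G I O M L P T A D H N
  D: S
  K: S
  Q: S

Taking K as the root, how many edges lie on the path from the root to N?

2

Path from K to N: K–S–N, which has 2 edges.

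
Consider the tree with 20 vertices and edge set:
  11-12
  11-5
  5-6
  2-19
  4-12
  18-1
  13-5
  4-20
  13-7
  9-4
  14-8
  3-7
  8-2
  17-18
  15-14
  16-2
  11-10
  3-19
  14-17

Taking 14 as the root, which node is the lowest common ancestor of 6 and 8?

Ancestors of 6 (toward the root): 6, 5, 13, 7, 3, 19, 2, 8, 14.
Ancestors of 8: 8, 14.
The deepest node appearing in both lists is 8.

8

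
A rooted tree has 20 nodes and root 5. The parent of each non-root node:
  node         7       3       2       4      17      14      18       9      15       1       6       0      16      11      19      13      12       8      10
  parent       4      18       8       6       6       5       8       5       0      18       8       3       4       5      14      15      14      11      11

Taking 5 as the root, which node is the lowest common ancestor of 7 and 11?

7's ancestor chain is 7, 4, 6, 8, 11, 5 and 11's is 11, 5; they first meet at 11.

11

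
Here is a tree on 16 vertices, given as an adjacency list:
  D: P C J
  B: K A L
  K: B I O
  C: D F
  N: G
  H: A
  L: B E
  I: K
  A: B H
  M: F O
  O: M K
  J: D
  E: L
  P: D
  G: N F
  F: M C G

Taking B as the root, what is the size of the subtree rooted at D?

The subtree rooted at D contains: D, J, P — 3 nodes.

3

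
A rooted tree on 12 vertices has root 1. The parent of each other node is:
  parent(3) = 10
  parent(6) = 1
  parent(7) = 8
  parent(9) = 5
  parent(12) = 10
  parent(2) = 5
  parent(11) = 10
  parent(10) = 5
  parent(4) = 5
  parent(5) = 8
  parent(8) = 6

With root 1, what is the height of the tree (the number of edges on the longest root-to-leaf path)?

A deepest node is 11, reached by 1-6-8-5-10-11.
That path has 5 edges, so the height is 5.

5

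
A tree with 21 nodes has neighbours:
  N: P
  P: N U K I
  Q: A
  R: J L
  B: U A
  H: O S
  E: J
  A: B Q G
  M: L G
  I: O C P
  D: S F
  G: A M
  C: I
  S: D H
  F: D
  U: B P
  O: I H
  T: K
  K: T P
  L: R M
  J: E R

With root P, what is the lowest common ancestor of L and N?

Ancestors of L (toward the root): L, M, G, A, B, U, P.
Ancestors of N: N, P.
The deepest node appearing in both lists is P.

P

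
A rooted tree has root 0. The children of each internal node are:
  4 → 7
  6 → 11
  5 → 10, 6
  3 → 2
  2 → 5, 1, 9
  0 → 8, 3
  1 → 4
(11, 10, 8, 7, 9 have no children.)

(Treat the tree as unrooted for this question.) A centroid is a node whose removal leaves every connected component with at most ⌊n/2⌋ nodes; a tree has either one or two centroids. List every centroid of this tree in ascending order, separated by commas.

Delete 2: the remaining components have sizes 4, 3, 3, 1. Max 4 ≤ 6, so 2 is a centroid.
Every other node leaves some component of size > 6, so the centroid is unique.

2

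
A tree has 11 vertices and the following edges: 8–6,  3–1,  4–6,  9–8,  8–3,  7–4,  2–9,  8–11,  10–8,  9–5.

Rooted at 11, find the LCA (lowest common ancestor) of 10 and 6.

Ancestors of 10 (toward the root): 10, 8, 11.
Ancestors of 6: 6, 8, 11.
The deepest node appearing in both lists is 8.

8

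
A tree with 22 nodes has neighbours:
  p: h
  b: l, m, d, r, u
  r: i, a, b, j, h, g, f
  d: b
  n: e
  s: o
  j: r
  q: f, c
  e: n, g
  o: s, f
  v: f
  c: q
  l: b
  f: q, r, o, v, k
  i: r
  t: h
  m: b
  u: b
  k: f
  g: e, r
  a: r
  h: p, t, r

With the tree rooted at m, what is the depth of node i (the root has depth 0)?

3

m–b–r–i — 3 edges.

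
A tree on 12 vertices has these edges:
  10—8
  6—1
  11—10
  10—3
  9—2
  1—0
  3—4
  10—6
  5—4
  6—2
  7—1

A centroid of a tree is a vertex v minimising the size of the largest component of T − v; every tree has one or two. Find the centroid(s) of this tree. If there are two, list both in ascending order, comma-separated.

6, 10

Removing 6 splits the tree into components of sizes 6, 3, 2; the largest is 6 ≤ ⌊12/2⌋ = 6.
Its neighbour 10 also leaves a largest component of size 6, so both are centroids.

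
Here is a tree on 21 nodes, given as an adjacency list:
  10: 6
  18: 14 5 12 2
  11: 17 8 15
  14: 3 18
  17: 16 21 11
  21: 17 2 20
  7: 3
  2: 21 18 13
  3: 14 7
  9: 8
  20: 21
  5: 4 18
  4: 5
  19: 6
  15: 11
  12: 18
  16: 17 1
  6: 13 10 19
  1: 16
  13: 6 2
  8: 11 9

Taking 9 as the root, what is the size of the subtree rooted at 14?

3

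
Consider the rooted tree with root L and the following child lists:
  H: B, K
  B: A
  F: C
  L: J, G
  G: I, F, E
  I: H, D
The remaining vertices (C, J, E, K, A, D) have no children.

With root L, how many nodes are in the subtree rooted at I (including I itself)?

6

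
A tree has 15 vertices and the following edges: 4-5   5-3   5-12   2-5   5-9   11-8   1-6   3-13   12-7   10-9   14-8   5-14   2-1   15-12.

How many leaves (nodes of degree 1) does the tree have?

7

The leaves are 4, 6, 7, 10, 11, 13, 15.
That is 7 leaves.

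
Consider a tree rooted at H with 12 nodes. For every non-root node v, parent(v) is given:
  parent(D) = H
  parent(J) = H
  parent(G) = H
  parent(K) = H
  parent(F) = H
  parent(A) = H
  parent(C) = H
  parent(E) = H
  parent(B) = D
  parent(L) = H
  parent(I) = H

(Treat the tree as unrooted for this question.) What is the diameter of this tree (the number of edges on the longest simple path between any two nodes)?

BFS from B reaches G last, at distance 3; BFS from G confirms no node is farther.
Path: B-D-H-G.

3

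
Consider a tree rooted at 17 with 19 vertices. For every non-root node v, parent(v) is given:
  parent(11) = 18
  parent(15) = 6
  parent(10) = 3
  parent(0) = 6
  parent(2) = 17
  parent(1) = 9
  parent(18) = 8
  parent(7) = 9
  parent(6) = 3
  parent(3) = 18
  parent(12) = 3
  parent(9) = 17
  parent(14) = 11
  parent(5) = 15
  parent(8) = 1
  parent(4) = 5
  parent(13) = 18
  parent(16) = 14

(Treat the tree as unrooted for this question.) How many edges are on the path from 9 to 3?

4

9 - 1 - 8 - 18 - 3: 4 edges.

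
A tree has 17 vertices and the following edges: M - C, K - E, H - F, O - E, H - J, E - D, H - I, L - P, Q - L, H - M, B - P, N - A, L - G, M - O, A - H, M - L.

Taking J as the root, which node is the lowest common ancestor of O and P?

M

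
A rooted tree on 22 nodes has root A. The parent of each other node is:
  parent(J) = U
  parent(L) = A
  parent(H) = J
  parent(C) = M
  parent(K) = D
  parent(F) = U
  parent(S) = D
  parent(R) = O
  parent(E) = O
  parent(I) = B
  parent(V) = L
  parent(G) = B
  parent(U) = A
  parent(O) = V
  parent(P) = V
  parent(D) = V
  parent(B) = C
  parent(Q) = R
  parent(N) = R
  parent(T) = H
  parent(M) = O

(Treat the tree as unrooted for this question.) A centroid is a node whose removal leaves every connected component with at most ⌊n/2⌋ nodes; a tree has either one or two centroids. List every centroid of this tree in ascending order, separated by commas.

V

Removing V splits the tree into components of sizes 10, 7, 3, 1; the largest is 10 ≤ ⌊22/2⌋ = 11.
No neighbour of V does as well, so V is the unique centroid.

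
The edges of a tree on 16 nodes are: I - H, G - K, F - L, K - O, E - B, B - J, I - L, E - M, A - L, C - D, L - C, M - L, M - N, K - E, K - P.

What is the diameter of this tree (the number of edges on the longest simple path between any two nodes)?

6

A longest path is D–C–L–M–E–K–P, with 6 edges.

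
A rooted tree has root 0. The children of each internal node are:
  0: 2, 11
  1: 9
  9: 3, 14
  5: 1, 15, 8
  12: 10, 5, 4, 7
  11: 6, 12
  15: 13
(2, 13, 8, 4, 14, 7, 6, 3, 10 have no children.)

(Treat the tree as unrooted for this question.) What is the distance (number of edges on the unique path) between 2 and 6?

3

The path is 2 - 0 - 11 - 6, which has 3 edges.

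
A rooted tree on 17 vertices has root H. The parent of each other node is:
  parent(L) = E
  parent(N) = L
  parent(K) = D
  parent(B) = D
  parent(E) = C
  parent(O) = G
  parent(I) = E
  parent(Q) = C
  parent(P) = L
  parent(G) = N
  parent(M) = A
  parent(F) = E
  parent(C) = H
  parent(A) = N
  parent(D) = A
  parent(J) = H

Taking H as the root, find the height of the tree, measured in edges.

K sits deepest: H – C – E – L – N – A – D – K — 7 edges from the root.

7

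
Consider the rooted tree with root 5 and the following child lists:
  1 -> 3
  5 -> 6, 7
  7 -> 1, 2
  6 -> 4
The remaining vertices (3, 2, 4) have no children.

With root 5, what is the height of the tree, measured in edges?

3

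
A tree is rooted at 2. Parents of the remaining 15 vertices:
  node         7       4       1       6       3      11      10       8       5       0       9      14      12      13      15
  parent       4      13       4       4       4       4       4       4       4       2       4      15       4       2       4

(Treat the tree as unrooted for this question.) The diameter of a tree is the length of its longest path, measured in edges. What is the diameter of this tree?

5

A longest path is 0–2–13–4–15–14, with 5 edges.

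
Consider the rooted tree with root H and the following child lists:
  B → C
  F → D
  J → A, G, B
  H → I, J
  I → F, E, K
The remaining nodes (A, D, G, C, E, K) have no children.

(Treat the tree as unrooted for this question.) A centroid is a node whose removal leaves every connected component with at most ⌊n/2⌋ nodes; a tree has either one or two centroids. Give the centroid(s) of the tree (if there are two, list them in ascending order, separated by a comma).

H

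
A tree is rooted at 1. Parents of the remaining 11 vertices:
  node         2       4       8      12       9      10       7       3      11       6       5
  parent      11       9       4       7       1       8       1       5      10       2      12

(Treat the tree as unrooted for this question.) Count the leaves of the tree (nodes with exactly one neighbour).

Degree-1 nodes: 3, 6 — 2 of them.

2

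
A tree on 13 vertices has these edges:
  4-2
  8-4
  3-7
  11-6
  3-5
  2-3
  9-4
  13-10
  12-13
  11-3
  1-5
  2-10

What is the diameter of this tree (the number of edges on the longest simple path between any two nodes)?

6

Starting from 6, a farthest node is 12 at distance 6.
One longest path: 6–11–3–2–10–13–12.
So the diameter is 6.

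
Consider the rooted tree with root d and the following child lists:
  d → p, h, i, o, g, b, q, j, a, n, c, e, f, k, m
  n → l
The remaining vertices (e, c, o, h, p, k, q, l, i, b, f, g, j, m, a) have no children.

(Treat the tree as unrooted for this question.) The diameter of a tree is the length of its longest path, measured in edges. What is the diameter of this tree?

BFS from l reaches e last, at distance 3; BFS from e confirms no node is farther.
Path: l – n – d – e.

3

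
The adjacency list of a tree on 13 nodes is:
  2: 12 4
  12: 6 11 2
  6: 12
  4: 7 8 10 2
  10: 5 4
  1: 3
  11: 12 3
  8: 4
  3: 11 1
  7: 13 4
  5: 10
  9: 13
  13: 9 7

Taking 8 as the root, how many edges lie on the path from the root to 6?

Climbing from 6 to the root: 6 – 12 – 2 – 4 – 8. That's 4 steps.

4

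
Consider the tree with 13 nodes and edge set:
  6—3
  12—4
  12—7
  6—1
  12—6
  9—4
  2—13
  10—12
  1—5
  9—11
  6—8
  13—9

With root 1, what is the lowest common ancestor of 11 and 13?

9

Ancestors of 11 (toward the root): 11, 9, 4, 12, 6, 1.
Ancestors of 13: 13, 9, 4, 12, 6, 1.
The deepest node appearing in both lists is 9.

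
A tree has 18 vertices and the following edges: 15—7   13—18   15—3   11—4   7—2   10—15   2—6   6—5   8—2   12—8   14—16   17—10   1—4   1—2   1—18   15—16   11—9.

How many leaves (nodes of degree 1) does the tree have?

7

The leaves are 3, 5, 9, 12, 13, 14, 17.
That is 7 leaves.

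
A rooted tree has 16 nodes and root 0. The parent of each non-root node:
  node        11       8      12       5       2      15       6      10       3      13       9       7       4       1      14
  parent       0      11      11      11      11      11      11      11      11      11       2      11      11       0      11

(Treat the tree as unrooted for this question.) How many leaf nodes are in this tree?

13

The leaves are 1, 3, 4, 5, 6, 7, 8, 9, 10, 12, 13, 14, 15.
That is 13 leaves.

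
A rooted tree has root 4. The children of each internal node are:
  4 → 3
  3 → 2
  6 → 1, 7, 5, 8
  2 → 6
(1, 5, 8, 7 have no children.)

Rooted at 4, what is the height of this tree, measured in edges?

5 sits deepest: 4 – 3 – 2 – 6 – 5 — 4 edges from the root.

4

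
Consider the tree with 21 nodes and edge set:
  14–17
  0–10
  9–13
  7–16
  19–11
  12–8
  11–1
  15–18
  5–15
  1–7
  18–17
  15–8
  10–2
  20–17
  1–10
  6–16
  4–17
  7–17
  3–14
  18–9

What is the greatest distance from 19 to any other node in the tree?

8

Distances from 19 peak at 8, attained at 12.
19–11–1–7–17–18–15–8–12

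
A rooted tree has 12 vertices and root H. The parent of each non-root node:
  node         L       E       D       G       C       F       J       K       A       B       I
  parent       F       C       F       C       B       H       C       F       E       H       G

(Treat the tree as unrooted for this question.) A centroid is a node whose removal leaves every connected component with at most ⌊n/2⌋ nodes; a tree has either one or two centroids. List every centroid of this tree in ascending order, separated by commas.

B, C

Removing B splits the tree into components of sizes 6, 5; the largest is 6 ≤ ⌊12/2⌋ = 6.
C is adjacent to B and is also a centroid (the largest component after removing it is likewise 6).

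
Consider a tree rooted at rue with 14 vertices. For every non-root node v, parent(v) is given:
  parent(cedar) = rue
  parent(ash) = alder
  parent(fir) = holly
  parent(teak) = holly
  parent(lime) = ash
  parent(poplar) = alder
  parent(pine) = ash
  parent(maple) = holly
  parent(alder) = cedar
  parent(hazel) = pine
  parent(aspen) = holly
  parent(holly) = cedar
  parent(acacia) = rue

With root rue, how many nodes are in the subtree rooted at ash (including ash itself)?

ash's subtree: {ash, pine, lime, hazel}, size 4.

4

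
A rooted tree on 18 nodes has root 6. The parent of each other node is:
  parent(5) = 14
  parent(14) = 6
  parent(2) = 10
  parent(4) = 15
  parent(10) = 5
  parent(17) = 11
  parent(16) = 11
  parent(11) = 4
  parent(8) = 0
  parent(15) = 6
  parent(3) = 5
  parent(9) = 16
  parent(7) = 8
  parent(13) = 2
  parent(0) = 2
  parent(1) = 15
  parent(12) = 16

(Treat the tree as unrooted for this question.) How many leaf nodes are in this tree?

Degree-1 nodes: 1, 3, 7, 9, 12, 13, 17 — 7 of them.

7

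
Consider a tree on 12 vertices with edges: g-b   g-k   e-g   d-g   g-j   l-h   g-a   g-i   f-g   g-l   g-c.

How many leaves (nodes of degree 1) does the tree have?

10

The leaves are a, b, c, d, e, f, h, i, j, k.
That is 10 leaves.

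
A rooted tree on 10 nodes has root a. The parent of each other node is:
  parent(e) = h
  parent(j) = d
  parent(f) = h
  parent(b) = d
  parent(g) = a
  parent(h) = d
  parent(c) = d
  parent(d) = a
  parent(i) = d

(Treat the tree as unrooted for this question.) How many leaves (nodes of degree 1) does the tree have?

7

The leaves are b, c, e, f, g, i, j.
That is 7 leaves.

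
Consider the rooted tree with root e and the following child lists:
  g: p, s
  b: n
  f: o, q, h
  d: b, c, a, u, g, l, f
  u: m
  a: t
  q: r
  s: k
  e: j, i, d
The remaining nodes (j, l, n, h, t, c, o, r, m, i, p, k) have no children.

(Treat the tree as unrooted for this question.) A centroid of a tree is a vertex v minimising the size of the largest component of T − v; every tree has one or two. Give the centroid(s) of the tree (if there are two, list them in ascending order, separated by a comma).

d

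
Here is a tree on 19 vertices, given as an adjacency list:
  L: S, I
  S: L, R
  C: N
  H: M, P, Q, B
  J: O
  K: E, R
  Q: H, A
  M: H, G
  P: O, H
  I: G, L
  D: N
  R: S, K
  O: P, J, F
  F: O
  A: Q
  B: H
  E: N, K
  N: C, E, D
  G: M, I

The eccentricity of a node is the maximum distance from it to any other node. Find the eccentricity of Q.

Distances from Q peak at 11, attained at C (D also at distance 11).
Q-H-M-G-I-L-S-R-K-E-N-C

11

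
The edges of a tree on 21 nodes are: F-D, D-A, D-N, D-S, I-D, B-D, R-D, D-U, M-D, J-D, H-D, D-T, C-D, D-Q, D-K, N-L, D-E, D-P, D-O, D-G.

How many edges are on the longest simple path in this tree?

3

Starting from L, a farthest node is T at distance 3.
One longest path: L – N – D – T.
So the diameter is 3.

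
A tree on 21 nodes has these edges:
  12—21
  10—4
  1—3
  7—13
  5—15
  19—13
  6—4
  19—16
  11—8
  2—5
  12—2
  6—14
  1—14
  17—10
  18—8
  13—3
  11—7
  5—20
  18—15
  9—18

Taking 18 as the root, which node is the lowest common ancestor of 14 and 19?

13

Path 14→root: 14 1 3 13 7 11 8 18; path 19→root: 19 13 7 11 8 18.
First common node: 13.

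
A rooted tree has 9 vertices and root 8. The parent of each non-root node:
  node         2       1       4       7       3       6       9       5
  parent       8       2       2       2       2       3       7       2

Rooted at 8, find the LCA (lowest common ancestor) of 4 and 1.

2

4's ancestor chain is 4, 2, 8 and 1's is 1, 2, 8; they first meet at 2.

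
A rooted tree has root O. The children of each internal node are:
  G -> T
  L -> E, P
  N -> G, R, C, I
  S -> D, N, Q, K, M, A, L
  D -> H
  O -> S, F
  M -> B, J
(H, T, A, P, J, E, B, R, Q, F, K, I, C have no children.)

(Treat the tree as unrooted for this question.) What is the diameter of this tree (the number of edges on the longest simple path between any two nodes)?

BFS from T reaches P last, at distance 5; BFS from P confirms no node is farther.
Path: T – G – N – S – L – P.

5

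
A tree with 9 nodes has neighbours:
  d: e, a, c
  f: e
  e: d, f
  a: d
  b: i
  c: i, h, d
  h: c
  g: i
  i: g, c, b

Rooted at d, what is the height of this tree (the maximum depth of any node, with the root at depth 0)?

The longest root-to-leaf path is d – c – i – g (3 edges).

3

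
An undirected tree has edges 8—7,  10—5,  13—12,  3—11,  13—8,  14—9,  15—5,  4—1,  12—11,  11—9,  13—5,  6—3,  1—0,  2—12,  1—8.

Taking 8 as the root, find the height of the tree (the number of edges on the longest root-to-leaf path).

5

A deepest node is 14, reached by 8 → 13 → 12 → 11 → 9 → 14.
That path has 5 edges, so the height is 5.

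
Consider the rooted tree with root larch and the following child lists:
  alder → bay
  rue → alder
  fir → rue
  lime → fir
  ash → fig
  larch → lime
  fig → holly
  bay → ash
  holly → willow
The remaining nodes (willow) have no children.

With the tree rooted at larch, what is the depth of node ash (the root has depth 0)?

Path from larch to ash: larch → lime → fir → rue → alder → bay → ash, which has 6 edges.

6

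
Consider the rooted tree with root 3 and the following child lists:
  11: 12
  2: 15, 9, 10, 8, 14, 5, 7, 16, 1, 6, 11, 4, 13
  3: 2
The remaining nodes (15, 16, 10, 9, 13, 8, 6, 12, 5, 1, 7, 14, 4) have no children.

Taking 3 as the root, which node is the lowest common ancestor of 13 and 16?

Path 13→root: 13 2 3; path 16→root: 16 2 3.
First common node: 2.

2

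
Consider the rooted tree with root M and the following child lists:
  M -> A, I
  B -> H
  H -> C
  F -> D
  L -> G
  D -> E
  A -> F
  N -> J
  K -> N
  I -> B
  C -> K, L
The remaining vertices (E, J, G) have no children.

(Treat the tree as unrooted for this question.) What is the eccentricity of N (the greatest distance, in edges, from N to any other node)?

The node farthest from N is E, via N – K – C – H – B – I – M – A – F – D – E — 10 edges.

10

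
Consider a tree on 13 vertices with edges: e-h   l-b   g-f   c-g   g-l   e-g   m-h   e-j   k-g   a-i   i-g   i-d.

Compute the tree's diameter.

A longest path is m-h-e-g-l-b, with 5 edges.

5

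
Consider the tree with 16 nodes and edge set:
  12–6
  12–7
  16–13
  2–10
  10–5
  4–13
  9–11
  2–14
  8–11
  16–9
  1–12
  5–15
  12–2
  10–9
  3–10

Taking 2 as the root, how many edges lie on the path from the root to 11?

3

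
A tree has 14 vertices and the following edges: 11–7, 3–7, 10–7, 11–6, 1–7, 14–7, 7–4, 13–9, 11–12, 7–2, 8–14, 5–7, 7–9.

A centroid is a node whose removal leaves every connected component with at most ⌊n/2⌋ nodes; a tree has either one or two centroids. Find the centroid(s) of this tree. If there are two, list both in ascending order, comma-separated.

7

If 7 is removed the pieces have sizes 3, 2, 2, 1, 1, 1, 1, 1, 1, all ≤ ⌊14/2⌋ = 7.
No neighbour of 7 does as well, so 7 is the unique centroid.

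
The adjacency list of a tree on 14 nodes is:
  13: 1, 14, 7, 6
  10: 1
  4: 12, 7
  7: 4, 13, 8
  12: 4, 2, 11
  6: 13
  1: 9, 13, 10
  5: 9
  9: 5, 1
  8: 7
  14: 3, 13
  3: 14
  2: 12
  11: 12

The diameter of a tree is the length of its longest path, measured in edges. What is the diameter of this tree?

BFS from 2 reaches 5 last, at distance 7; BFS from 5 confirms no node is farther.
Path: 2 - 12 - 4 - 7 - 13 - 1 - 9 - 5.

7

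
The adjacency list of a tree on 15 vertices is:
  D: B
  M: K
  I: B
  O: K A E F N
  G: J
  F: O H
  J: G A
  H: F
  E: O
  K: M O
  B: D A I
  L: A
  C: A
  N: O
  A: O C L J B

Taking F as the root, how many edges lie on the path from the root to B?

3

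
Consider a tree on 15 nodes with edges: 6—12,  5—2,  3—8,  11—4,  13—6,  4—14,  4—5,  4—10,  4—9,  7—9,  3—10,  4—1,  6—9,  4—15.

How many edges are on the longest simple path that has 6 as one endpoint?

5

A farthest node from 6 is 8.
The path 6 – 9 – 4 – 10 – 3 – 8 has 5 edges.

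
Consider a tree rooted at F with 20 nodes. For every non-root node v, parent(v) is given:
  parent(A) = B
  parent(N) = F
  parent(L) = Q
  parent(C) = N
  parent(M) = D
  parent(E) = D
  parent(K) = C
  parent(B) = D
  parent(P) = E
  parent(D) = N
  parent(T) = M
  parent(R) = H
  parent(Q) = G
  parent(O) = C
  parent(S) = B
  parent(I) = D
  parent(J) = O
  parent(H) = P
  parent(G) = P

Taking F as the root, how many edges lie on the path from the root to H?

Climbing from H to the root: H – P – E – D – N – F. That's 5 steps.

5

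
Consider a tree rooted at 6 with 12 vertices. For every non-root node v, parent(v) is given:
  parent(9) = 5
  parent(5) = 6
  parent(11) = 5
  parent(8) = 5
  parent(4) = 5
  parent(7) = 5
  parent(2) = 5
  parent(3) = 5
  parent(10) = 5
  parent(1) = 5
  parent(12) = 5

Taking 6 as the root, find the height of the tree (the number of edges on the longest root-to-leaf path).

2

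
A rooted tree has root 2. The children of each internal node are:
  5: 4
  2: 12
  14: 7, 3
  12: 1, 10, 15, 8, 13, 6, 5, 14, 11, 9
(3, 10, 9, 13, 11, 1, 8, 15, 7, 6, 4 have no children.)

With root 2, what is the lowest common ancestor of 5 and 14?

Path 5→root: 5 12 2; path 14→root: 14 12 2.
First common node: 12.

12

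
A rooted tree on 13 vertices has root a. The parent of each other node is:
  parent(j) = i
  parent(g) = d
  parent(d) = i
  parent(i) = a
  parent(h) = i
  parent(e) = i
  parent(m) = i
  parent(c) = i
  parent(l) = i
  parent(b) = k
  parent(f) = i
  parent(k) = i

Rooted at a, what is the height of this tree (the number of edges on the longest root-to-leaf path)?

b sits deepest: a–i–k–b — 3 edges from the root.

3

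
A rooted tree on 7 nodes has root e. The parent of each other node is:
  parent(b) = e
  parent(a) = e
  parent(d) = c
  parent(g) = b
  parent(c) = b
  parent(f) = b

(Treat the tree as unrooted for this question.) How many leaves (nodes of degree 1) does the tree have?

Degree-1 nodes: a, d, f, g — 4 of them.

4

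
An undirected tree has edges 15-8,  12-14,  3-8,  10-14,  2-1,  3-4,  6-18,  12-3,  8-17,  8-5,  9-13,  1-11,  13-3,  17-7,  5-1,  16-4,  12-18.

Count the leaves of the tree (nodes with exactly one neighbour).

Exactly 8 nodes have a single neighbour: 2, 6, 7, 9, 10, 11, 15, 16.

8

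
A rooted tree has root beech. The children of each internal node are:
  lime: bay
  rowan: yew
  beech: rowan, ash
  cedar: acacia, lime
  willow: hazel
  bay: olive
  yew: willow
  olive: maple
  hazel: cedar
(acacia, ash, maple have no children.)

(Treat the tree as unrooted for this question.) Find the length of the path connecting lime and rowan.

Walking from lime: lime - cedar - hazel - willow - yew - rowan. Length 5.

5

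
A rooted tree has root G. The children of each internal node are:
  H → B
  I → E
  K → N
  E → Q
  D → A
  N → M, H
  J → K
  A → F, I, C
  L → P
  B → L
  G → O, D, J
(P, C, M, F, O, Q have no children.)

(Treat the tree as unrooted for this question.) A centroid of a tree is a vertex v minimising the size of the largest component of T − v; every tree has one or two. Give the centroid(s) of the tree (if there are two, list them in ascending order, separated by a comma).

Removing G splits the tree into components of sizes 8, 7, 1; the largest is 8 ≤ ⌊17/2⌋ = 8.
No neighbour of G does as well, so G is the unique centroid.

G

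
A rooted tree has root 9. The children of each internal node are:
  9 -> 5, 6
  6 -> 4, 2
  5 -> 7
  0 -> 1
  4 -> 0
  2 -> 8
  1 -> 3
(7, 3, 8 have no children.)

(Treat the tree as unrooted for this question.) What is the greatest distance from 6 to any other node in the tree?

4

The node farthest from 6 is 3, via 6–4–0–1–3 — 4 edges.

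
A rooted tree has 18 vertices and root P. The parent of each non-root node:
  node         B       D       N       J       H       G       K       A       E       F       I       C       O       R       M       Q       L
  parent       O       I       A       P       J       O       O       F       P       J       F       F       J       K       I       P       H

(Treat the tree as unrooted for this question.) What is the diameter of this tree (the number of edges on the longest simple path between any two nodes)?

A longest path is D-I-F-J-O-K-R, with 6 edges.

6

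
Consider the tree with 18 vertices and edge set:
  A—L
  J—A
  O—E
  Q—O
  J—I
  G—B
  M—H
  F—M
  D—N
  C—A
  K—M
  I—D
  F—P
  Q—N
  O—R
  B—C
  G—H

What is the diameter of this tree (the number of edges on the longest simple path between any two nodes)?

A longest path is P - F - M - H - G - B - C - A - J - I - D - N - Q - O - R, with 14 edges.

14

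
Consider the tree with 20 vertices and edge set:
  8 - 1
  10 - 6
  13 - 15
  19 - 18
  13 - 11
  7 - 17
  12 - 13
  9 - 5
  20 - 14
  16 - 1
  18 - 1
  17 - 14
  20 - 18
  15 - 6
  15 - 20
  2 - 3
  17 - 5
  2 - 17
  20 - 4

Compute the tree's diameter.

7

BFS from 11 reaches 3 last, at distance 7; BFS from 3 confirms no node is farther.
Path: 11-13-15-20-14-17-2-3.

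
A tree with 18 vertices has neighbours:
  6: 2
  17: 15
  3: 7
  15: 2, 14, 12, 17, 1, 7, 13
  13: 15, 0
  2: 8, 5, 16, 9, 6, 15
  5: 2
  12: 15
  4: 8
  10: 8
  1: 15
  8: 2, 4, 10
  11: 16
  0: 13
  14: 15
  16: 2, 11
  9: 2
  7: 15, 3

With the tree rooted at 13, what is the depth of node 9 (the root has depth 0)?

Path from 13 to 9: 13 – 15 – 2 – 9, which has 3 edges.

3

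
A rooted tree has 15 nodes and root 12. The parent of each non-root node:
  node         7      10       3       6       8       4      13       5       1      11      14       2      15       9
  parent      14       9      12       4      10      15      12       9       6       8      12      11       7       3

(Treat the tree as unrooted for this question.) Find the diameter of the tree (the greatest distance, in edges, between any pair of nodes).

12

Starting from 1, a farthest node is 2 at distance 12.
One longest path: 1–6–4–15–7–14–12–3–9–10–8–11–2.
So the diameter is 12.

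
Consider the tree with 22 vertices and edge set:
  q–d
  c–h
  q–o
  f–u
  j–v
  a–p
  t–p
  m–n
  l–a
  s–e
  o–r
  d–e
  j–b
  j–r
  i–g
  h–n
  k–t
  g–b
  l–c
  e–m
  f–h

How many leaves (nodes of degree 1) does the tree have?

5

Degree-1 nodes: i, k, s, u, v — 5 of them.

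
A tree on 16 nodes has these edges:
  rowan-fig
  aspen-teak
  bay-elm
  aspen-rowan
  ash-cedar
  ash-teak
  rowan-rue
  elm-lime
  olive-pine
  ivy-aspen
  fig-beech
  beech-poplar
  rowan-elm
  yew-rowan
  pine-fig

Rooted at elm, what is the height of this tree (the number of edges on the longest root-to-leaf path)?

5

A deepest node is cedar, reached by elm → rowan → aspen → teak → ash → cedar.
That path has 5 edges, so the height is 5.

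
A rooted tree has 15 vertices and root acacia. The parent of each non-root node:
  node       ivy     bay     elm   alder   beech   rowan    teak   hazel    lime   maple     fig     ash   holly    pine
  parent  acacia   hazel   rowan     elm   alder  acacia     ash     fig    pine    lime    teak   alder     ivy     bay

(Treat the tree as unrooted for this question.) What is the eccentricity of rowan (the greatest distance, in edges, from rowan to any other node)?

10

A farthest node from rowan is maple.
The path rowan–elm–alder–ash–teak–fig–hazel–bay–pine–lime–maple has 10 edges.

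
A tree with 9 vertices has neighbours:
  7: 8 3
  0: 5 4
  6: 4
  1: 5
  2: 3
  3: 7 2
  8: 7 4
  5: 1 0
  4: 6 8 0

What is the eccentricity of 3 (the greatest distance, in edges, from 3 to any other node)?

6

Distances from 3 peak at 6, attained at 1.
3–7–8–4–0–5–1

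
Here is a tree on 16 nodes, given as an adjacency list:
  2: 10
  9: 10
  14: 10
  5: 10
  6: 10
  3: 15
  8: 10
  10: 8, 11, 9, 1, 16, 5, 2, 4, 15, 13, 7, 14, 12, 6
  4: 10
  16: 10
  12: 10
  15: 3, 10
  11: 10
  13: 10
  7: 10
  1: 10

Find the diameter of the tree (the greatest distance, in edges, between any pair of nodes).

3

BFS from 3 reaches 12 last, at distance 3; BFS from 12 confirms no node is farther.
Path: 3 – 15 – 10 – 12.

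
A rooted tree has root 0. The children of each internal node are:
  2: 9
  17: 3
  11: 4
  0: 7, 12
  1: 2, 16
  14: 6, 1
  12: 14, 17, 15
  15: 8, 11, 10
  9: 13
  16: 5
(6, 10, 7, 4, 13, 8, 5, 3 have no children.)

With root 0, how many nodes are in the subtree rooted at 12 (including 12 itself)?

16

12's subtree: {12, 14, 15, 17, 1, 6, 8, 11, 10, 3, 2, 16, 4, 9, 5, 13}, size 16.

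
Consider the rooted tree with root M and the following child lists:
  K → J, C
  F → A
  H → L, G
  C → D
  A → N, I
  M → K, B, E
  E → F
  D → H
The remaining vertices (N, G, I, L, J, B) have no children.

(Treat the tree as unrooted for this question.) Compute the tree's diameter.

BFS from I reaches L last, at distance 9; BFS from L confirms no node is farther.
Path: I - A - F - E - M - K - C - D - H - L.

9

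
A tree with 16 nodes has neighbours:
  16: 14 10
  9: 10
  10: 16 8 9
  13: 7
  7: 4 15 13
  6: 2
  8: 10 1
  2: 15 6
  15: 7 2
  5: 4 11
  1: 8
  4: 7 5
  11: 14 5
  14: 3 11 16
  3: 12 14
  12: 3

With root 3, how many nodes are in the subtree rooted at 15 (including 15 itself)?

3

The subtree rooted at 15 contains: 15, 2, 6 — 3 nodes.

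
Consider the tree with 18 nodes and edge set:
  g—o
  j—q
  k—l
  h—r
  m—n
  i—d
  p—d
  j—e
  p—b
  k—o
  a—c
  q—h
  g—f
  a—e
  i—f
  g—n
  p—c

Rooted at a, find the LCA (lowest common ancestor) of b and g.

p

b's ancestor chain is b, p, c, a and g's is g, f, i, d, p, c, a; they first meet at p.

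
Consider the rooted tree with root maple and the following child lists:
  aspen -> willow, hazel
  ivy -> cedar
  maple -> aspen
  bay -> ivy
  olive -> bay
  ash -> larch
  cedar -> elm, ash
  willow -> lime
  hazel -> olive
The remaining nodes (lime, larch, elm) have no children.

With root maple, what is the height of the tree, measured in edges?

The longest root-to-leaf path is maple → aspen → hazel → olive → bay → ivy → cedar → ash → larch (8 edges).

8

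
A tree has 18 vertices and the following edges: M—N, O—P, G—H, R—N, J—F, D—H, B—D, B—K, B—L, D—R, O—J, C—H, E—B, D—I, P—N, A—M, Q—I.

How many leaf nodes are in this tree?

8

Degree-1 nodes: A, C, E, F, G, K, L, Q — 8 of them.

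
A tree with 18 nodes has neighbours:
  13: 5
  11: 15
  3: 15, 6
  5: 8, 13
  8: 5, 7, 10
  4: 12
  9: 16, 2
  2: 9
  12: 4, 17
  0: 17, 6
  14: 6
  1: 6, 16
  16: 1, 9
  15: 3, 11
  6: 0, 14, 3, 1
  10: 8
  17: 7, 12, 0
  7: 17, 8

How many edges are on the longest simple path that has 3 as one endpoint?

A farthest node from 3 is 13.
The path 3–6–0–17–7–8–5–13 has 7 edges.

7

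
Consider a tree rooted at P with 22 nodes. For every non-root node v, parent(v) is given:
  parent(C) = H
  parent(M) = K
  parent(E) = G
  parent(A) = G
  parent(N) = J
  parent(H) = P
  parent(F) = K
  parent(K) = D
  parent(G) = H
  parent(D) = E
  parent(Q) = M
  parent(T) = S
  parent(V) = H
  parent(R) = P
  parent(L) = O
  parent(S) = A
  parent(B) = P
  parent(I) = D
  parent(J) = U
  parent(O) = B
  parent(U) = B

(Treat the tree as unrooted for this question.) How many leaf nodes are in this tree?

Exactly 9 nodes have a single neighbour: C, F, I, L, N, Q, R, T, V.

9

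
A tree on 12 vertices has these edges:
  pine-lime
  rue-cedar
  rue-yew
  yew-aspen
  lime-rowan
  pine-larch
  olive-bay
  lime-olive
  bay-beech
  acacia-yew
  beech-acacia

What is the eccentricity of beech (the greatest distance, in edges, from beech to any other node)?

Distances from beech peak at 5, attained at larch.
beech–bay–olive–lime–pine–larch

5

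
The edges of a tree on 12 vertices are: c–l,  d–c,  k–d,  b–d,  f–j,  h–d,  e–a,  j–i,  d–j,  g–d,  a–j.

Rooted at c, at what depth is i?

3

Path from c to i: c → d → j → i, which has 3 edges.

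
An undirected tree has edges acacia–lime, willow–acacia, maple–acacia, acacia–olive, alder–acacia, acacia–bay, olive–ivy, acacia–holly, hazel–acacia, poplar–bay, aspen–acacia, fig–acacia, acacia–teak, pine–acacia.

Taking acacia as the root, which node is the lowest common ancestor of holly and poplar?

Path holly→root: holly acacia; path poplar→root: poplar bay acacia.
First common node: acacia.

acacia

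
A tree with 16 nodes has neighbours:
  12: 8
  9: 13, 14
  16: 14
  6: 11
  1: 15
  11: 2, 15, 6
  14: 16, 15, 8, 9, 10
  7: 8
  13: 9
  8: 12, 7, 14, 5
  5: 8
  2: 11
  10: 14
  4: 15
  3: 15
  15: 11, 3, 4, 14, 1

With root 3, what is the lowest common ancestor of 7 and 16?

14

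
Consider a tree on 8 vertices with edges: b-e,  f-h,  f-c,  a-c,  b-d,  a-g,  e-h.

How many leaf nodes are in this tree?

The leaves are d, g.
That is 2 leaves.

2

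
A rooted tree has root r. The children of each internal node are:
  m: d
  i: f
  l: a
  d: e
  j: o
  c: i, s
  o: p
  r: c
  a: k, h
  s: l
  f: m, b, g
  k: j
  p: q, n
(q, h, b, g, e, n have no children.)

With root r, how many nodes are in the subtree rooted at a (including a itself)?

a's subtree: {a, k, h, j, o, p, q, n}, size 8.

8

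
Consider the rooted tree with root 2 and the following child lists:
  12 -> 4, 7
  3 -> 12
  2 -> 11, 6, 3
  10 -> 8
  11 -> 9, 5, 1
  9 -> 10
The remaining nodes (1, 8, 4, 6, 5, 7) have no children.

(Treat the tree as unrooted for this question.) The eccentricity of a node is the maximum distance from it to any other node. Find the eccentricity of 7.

7

Distances from 7 peak at 7, attained at 8.
7 – 12 – 3 – 2 – 11 – 9 – 10 – 8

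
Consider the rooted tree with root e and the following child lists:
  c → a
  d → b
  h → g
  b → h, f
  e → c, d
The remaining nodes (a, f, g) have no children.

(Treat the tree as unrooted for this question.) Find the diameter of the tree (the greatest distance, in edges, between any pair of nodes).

Starting from a, a farthest node is g at distance 6.
One longest path: a-c-e-d-b-h-g.
So the diameter is 6.

6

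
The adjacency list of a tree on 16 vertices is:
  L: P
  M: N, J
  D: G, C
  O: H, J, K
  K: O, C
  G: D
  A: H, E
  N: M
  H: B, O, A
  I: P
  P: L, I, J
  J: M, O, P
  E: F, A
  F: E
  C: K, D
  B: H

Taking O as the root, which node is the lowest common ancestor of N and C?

O

Ancestors of N (toward the root): N, M, J, O.
Ancestors of C: C, K, O.
The deepest node appearing in both lists is O.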